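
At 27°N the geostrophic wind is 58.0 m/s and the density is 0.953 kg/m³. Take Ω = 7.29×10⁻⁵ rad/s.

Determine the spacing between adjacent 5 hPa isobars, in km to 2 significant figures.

140 km

Coriolis parameter at 27°N:
f = 2Ω sin φ = 2 × 7.29×10⁻⁵ × sin 27° = 6.62×10⁻⁵ s⁻¹
Geostrophic balance rearranged: |∂P/∂n| = f ρ V_g
|∂P/∂n| = 6.62×10⁻⁵ × 0.953 × 58.0 = 3.66×10⁻³ Pa/m
Isobar spacing: Δn = ΔP/|∂P/∂n| = 500 Pa / 3.66×10⁻³ Pa/m = 136661 m ≈ 140 km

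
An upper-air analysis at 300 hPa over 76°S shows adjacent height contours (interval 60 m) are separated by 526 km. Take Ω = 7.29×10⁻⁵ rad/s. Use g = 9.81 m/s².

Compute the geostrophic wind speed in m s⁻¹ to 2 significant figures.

7.9 m s⁻¹

Coriolis parameter at 76°S:
f = 2Ω sin φ = 2 × 7.29×10⁻⁵ × sin 76° = 1.41×10⁻⁴ s⁻¹
Height gradient: |∂Z/∂n| = 60 m / 526000 m = 1.14×10⁻⁴
On a pressure surface, geostrophic balance gives V_g = (g/f)|∂Z/∂n|:
V_g = 9.81 × 1.14×10⁻⁴ / 1.41×10⁻⁴ = 7.91 m/s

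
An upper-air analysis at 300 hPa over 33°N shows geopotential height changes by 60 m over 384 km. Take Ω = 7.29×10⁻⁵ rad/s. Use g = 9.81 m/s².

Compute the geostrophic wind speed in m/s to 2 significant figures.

19 m/s

Coriolis parameter at 33°N:
f = 2Ω sin φ = 2 × 7.29×10⁻⁵ × sin 33° = 7.94×10⁻⁵ s⁻¹
Height gradient: |∂Z/∂n| = 60 m / 384000 m = 1.56×10⁻⁴
On a pressure surface, geostrophic balance gives V_g = (g/f)|∂Z/∂n|:
V_g = 9.81 × 1.56×10⁻⁴ / 7.94×10⁻⁵ = 19.3 m/s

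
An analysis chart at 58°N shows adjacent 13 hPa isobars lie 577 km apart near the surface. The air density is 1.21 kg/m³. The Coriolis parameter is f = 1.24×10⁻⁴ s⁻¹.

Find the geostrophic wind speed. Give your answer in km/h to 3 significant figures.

Pressure gradient: |∂P/∂n| = 1300 Pa / 577000 m = 2.25×10⁻³ Pa/m
Geostrophic balance (pressure-gradient force = Coriolis force):
V_g = (1/(fρ)) |∂P/∂n| = 2.25×10⁻³ / (1.24×10⁻⁴ × 1.21) = 15.0 m/s
Converting: 15.0 m/s × 3.6 = 54.1 km/h

54.1 km/h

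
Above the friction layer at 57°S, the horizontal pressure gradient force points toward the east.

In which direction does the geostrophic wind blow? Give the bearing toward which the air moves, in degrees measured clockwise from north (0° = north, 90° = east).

000°

The pressure-gradient force points toward the east (bearing 090°).
Geostrophic balance: in the Southern Hemisphere the Coriolis force deflects motion to the left, so the geostrophic wind blows 90° to the left of the pressure-gradient force (low pressure on the right).
Rotating 090° by 90° counterclockwise gives 000° — the wind blows toward the north.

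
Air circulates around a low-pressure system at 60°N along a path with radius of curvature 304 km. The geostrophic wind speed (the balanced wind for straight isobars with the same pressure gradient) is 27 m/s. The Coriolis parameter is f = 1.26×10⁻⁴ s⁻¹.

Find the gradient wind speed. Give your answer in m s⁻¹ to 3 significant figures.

Around a low, centrifugal force acts outward with Coriolis, so pressure-gradient force balances both:
(1/ρ)|∂P/∂n| = fV + V²/R  →  V² + fR·V − fR·V_g = 0
With fR = 1.26×10⁻⁴ × 304×10³ m = 38.3 m/s:
V = [−fR + √((fR)² + 4 fR V_g)]/2 = [−38.3 + √(38.3² + 4×38.3×27)]/2 = 18.3 m/s
Subgeostrophic (V < V_g = 27 m/s), as expected around a low.

18.3 m s⁻¹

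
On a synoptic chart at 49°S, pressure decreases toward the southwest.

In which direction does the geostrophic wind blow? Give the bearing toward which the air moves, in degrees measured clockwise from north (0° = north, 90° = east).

135°

The pressure-gradient force points toward the southwest (bearing 225°).
Geostrophic balance: in the Southern Hemisphere the Coriolis force deflects motion to the left, so the geostrophic wind blows 90° to the left of the pressure-gradient force (low pressure on the right).
Rotating 225° by 90° counterclockwise gives 135° — the wind blows toward the southeast.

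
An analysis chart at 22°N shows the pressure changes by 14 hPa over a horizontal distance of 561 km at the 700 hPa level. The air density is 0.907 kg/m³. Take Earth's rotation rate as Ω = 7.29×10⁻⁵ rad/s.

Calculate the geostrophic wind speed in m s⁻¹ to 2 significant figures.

50 m s⁻¹

Coriolis parameter at 22°N:
f = 2Ω sin φ = 2 × 7.29×10⁻⁵ × sin 22° = 5.46×10⁻⁵ s⁻¹
Pressure gradient: |∂P/∂n| = 1400 Pa / 561000 m = 2.50×10⁻³ Pa/m
Geostrophic balance (pressure-gradient force = Coriolis force):
V_g = (1/(fρ)) |∂P/∂n| = 2.50×10⁻³ / (5.46×10⁻⁵ × 0.907) = 50.4 m/s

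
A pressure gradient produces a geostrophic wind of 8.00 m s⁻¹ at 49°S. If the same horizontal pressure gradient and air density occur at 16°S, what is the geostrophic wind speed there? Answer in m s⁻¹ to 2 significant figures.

With the same pressure gradient and density, V_g ∝ 1/f ∝ 1/sin φ.
V₂ = V₁ · sin φ₁ / sin φ₂ = 8.00 × sin 49° / sin 16°
V₂ = 8.00 × 0.7547/0.2756 = 22 m s⁻¹

22 m s⁻¹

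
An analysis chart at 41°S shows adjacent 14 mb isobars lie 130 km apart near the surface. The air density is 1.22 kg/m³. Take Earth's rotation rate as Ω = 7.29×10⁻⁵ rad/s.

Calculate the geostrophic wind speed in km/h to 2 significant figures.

Coriolis parameter at 41°S:
f = 2Ω sin φ = 2 × 7.29×10⁻⁵ × sin 41° = 9.57×10⁻⁵ s⁻¹
Pressure gradient: |∂P/∂n| = 1400 Pa / 130000 m = 1.08×10⁻² Pa/m
Geostrophic balance (pressure-gradient force = Coriolis force):
V_g = (1/(fρ)) |∂P/∂n| = 1.08×10⁻² / (9.57×10⁻⁵ × 1.22) = 92.3 m/s
Converting: 92.3 m/s × 3.6 = 330 km/h

330 km/h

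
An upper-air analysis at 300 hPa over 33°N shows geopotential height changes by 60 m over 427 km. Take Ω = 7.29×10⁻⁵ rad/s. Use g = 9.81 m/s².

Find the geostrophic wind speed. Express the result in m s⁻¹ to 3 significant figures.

Coriolis parameter at 33°N:
f = 2Ω sin φ = 2 × 7.29×10⁻⁵ × sin 33° = 7.94×10⁻⁵ s⁻¹
Height gradient: |∂Z/∂n| = 60 m / 427000 m = 1.41×10⁻⁴
On a pressure surface, geostrophic balance gives V_g = (g/f)|∂Z/∂n|:
V_g = 9.81 × 1.41×10⁻⁴ / 7.94×10⁻⁵ = 17.4 m/s

17.4 m s⁻¹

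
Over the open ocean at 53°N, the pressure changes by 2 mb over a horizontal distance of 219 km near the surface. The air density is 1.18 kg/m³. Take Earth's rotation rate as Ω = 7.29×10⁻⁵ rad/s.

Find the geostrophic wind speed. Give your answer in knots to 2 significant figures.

13 knots

Coriolis parameter at 53°N:
f = 2Ω sin φ = 2 × 7.29×10⁻⁵ × sin 53° = 1.16×10⁻⁴ s⁻¹
Pressure gradient: |∂P/∂n| = 200 Pa / 219000 m = 9.13×10⁻⁴ Pa/m
Geostrophic balance (pressure-gradient force = Coriolis force):
V_g = (1/(fρ)) |∂P/∂n| = 9.13×10⁻⁴ / (1.16×10⁻⁴ × 1.18) = 6.65 m/s
Converting: 6.65 m/s × 1.944 = 13 knots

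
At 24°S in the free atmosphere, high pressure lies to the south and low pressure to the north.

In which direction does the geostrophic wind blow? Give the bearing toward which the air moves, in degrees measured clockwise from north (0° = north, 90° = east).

270°

The pressure-gradient force points toward the north (bearing 000°).
Geostrophic balance: in the Southern Hemisphere the Coriolis force deflects motion to the left, so the geostrophic wind blows 90° to the left of the pressure-gradient force (low pressure on the right).
Rotating 000° by 90° counterclockwise gives 270° — the wind blows toward the west.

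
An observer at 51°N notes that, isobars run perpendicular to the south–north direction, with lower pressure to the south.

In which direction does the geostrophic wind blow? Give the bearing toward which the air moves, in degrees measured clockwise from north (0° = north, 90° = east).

The pressure-gradient force points toward the south (bearing 180°).
Geostrophic balance: in the Northern Hemisphere the Coriolis force deflects motion to the right, so the geostrophic wind blows 90° to the right of the pressure-gradient force (low pressure on the left).
Rotating 180° by 90° clockwise gives 270° — the wind blows toward the west.

270°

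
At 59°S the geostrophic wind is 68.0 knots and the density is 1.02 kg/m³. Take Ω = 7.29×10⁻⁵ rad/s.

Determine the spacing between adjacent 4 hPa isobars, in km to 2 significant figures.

Coriolis parameter at 59°S:
f = 2Ω sin φ = 2 × 7.29×10⁻⁵ × sin 59° = 1.25×10⁻⁴ s⁻¹
Wind speed in SI: 68.0 knots = 35.0 m/s
Geostrophic balance rearranged: |∂P/∂n| = f ρ V_g
|∂P/∂n| = 1.25×10⁻⁴ × 1.02 × 35.0 = 4.46×10⁻³ Pa/m
Isobar spacing: Δn = ΔP/|∂P/∂n| = 400 Pa / 4.46×10⁻³ Pa/m = 89699 m ≈ 90 km

90 km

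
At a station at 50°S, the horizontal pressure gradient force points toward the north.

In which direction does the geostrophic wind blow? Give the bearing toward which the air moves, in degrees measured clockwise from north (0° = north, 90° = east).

The pressure-gradient force points toward the north (bearing 000°).
Geostrophic balance: in the Southern Hemisphere the Coriolis force deflects motion to the left, so the geostrophic wind blows 90° to the left of the pressure-gradient force (low pressure on the right).
Rotating 000° by 90° counterclockwise gives 270° — the wind blows toward the west.

270°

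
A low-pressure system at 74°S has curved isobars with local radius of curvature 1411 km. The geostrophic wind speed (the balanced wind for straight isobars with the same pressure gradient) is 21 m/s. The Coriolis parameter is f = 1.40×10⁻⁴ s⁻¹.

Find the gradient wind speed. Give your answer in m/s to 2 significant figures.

19 m/s

Around a low, centrifugal force acts outward with Coriolis, so pressure-gradient force balances both:
(1/ρ)|∂P/∂n| = fV + V²/R  →  V² + fR·V − fR·V_g = 0
With fR = 1.40×10⁻⁴ × 1411×10³ m = 198 m/s:
V = [−fR + √((fR)² + 4 fR V_g)]/2 = [−198 + √(198² + 4×198×21)]/2 = 19.1 m/s
Subgeostrophic (V < V_g = 21 m/s), as expected around a low.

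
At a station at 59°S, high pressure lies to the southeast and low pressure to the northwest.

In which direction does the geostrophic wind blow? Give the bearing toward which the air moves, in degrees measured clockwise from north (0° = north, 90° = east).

225°

The pressure-gradient force points toward the northwest (bearing 315°).
Geostrophic balance: in the Southern Hemisphere the Coriolis force deflects motion to the left, so the geostrophic wind blows 90° to the left of the pressure-gradient force (low pressure on the right).
Rotating 315° by 90° counterclockwise gives 225° — the wind blows toward the southwest.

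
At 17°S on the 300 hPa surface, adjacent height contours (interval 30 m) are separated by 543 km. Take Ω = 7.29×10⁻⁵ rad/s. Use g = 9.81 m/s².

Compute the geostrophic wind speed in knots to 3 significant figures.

24.7 knots

Coriolis parameter at 17°S:
f = 2Ω sin φ = 2 × 7.29×10⁻⁵ × sin 17° = 4.26×10⁻⁵ s⁻¹
Height gradient: |∂Z/∂n| = 30 m / 543000 m = 5.52×10⁻⁵
On a pressure surface, geostrophic balance gives V_g = (g/f)|∂Z/∂n|:
V_g = 9.81 × 5.52×10⁻⁵ / 4.26×10⁻⁵ = 12.7 m/s
Converting: 12.7 m/s × 1.944 = 24.7 knots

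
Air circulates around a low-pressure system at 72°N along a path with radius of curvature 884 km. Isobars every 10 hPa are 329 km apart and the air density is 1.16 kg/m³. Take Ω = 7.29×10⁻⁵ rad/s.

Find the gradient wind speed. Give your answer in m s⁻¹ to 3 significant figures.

Coriolis parameter at 72°N:
f = 2Ω sin φ = 2 × 7.29×10⁻⁵ × sin 72° = 1.39×10⁻⁴ s⁻¹
Pressure gradient: |∂P/∂n| = 1000 Pa / 329000 m = 3.04×10⁻³ Pa/m
Geostrophic speed: V_g = |∂P/∂n|/(fρ) = 3.04×10⁻³/(1.39×10⁻⁴ × 1.16) = 18.9 m/s
Around a low, centrifugal force acts outward with Coriolis, so pressure-gradient force balances both:
(1/ρ)|∂P/∂n| = fV + V²/R  →  V² + fR·V − fR·V_g = 0
With fR = 1.39×10⁻⁴ × 884×10³ m = 123 m/s:
V = [−fR + √((fR)² + 4 fR V_g)]/2 = [−123 + √(123² + 4×123×18.9)]/2 = 16.6 m/s
Subgeostrophic (V < V_g = 18.9 m/s), as expected around a low.

16.6 m s⁻¹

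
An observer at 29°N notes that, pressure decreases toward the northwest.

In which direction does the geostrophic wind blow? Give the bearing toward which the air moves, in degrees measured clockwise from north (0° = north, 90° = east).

The pressure-gradient force points toward the northwest (bearing 315°).
Geostrophic balance: in the Northern Hemisphere the Coriolis force deflects motion to the right, so the geostrophic wind blows 90° to the right of the pressure-gradient force (low pressure on the left).
Rotating 315° by 90° clockwise gives 045° — the wind blows toward the northeast.

045°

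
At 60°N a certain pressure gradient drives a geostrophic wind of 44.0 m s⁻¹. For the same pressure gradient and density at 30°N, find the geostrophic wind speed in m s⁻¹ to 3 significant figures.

76.2 m s⁻¹

With the same pressure gradient and density, V_g ∝ 1/f ∝ 1/sin φ.
V₂ = V₁ · sin φ₁ / sin φ₂ = 44.0 × sin 60° / sin 30°
V₂ = 44.0 × 0.8660/0.5000 = 76.2 m s⁻¹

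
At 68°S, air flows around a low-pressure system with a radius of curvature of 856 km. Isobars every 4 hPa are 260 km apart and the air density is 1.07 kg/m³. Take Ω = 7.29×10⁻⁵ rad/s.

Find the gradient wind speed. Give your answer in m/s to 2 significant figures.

9.8 m/s

Coriolis parameter at 68°S:
f = 2Ω sin φ = 2 × 7.29×10⁻⁵ × sin 68° = 1.35×10⁻⁴ s⁻¹
Pressure gradient: |∂P/∂n| = 400 Pa / 260000 m = 1.54×10⁻³ Pa/m
Geostrophic speed: V_g = |∂P/∂n|/(fρ) = 1.54×10⁻³/(1.35×10⁻⁴ × 1.07) = 10.6 m/s
Around a low, centrifugal force acts outward with Coriolis, so pressure-gradient force balances both:
(1/ρ)|∂P/∂n| = fV + V²/R  →  V² + fR·V − fR·V_g = 0
With fR = 1.35×10⁻⁴ × 856×10³ m = 116 m/s:
V = [−fR + √((fR)² + 4 fR V_g)]/2 = [−116 + √(116² + 4×116×10.6)]/2 = 9.81 m/s
Subgeostrophic (V < V_g = 10.6 m/s), as expected around a low.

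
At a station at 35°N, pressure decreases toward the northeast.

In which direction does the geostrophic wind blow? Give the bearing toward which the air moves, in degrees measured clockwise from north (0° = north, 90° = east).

135°

The pressure-gradient force points toward the northeast (bearing 045°).
Geostrophic balance: in the Northern Hemisphere the Coriolis force deflects motion to the right, so the geostrophic wind blows 90° to the right of the pressure-gradient force (low pressure on the left).
Rotating 045° by 90° clockwise gives 135° — the wind blows toward the southeast.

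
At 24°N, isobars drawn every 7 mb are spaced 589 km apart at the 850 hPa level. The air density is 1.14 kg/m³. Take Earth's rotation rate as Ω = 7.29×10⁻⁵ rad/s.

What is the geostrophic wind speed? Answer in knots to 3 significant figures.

Coriolis parameter at 24°N:
f = 2Ω sin φ = 2 × 7.29×10⁻⁵ × sin 24° = 5.93×10⁻⁵ s⁻¹
Pressure gradient: |∂P/∂n| = 700 Pa / 589000 m = 1.19×10⁻³ Pa/m
Geostrophic balance (pressure-gradient force = Coriolis force):
V_g = (1/(fρ)) |∂P/∂n| = 1.19×10⁻³ / (5.93×10⁻⁵ × 1.14) = 17.6 m/s
Converting: 17.6 m/s × 1.944 = 34.2 knots

34.2 knots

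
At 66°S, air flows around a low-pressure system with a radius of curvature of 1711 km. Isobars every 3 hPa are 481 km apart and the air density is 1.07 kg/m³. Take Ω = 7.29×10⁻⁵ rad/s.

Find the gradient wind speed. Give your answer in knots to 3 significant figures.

8.35 knots

Coriolis parameter at 66°S:
f = 2Ω sin φ = 2 × 7.29×10⁻⁵ × sin 66° = 1.33×10⁻⁴ s⁻¹
Pressure gradient: |∂P/∂n| = 300 Pa / 481000 m = 6.24×10⁻⁴ Pa/m
Geostrophic speed: V_g = |∂P/∂n|/(fρ) = 6.24×10⁻⁴/(1.33×10⁻⁴ × 1.07) = 4.38 m/s
Around a low, centrifugal force acts outward with Coriolis, so pressure-gradient force balances both:
(1/ρ)|∂P/∂n| = fV + V²/R  →  V² + fR·V − fR·V_g = 0
With fR = 1.33×10⁻⁴ × 1711×10³ m = 228 m/s:
V = [−fR + √((fR)² + 4 fR V_g)]/2 = [−228 + √(228² + 4×228×4.38)]/2 = 4.3 m/s
Subgeostrophic (V < V_g = 4.38 m/s), as expected around a low.
Converting: 4.3 m/s × 1.944 = 8.35 knots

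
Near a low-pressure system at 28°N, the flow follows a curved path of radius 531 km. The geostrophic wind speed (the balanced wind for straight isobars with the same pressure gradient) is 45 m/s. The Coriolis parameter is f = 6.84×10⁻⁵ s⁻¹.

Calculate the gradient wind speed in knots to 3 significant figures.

Around a low, centrifugal force acts outward with Coriolis, so pressure-gradient force balances both:
(1/ρ)|∂P/∂n| = fV + V²/R  →  V² + fR·V − fR·V_g = 0
With fR = 6.84×10⁻⁵ × 531×10³ m = 36.3 m/s:
V = [−fR + √((fR)² + 4 fR V_g)]/2 = [−36.3 + √(36.3² + 4×36.3×45)]/2 = 26.2 m/s
Subgeostrophic (V < V_g = 45 m/s), as expected around a low.
Converting: 26.2 m/s × 1.944 = 50.8 knots

50.8 knots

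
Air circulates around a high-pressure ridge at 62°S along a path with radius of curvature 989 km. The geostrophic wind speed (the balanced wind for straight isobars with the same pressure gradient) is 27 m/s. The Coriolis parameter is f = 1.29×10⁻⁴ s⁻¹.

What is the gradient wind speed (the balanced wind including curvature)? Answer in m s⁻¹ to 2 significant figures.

39 m s⁻¹

Around a high, pressure-gradient force acts outward with centrifugal, so Coriolis balances both:
fV = (1/ρ)|∂P/∂n| + V²/R  →  V² − fR·V + fR·V_g = 0
With fR = 1.29×10⁻⁴ × 989×10³ m = 128 m/s:
V = [fR − √((fR)² − 4 fR V_g)]/2 = [128 − √(128² − 4×128×27)]/2 = 38.8 m/s
Supergeostrophic (V > V_g = 27 m/s), as expected around a high.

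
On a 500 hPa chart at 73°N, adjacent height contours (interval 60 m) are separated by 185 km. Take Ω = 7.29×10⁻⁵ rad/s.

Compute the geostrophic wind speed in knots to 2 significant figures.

Coriolis parameter at 73°N:
f = 2Ω sin φ = 2 × 7.29×10⁻⁵ × sin 73° = 1.39×10⁻⁴ s⁻¹
Height gradient: |∂Z/∂n| = 60 m / 185000 m = 3.24×10⁻⁴
On a pressure surface, geostrophic balance gives V_g = (g/f)|∂Z/∂n|:
V_g = 9.81 × 3.24×10⁻⁴ / 1.39×10⁻⁴ = 22.8 m/s
Converting: 22.8 m/s × 1.944 = 44 knots

44 knots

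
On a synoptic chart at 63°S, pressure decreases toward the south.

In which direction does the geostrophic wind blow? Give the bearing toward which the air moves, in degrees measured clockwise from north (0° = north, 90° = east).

The pressure-gradient force points toward the south (bearing 180°).
Geostrophic balance: in the Southern Hemisphere the Coriolis force deflects motion to the left, so the geostrophic wind blows 90° to the left of the pressure-gradient force (low pressure on the right).
Rotating 180° by 90° counterclockwise gives 090° — the wind blows toward the east.

090°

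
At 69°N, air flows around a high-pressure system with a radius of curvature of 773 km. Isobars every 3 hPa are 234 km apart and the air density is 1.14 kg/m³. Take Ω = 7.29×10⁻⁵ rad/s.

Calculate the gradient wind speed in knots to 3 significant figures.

Coriolis parameter at 69°N:
f = 2Ω sin φ = 2 × 7.29×10⁻⁵ × sin 69° = 1.36×10⁻⁴ s⁻¹
Pressure gradient: |∂P/∂n| = 300 Pa / 234000 m = 1.28×10⁻³ Pa/m
Geostrophic speed: V_g = |∂P/∂n|/(fρ) = 1.28×10⁻³/(1.36×10⁻⁴ × 1.14) = 8.26 m/s
Around a high, pressure-gradient force acts outward with centrifugal, so Coriolis balances both:
fV = (1/ρ)|∂P/∂n| + V²/R  →  V² − fR·V + fR·V_g = 0
With fR = 1.36×10⁻⁴ × 773×10³ m = 105 m/s:
V = [fR − √((fR)² − 4 fR V_g)]/2 = [105 − √(105² − 4×105×8.26)]/2 = 9.04 m/s
Supergeostrophic (V > V_g = 8.26 m/s), as expected around a high.
Converting: 9.04 m/s × 1.944 = 17.6 knots

17.6 knots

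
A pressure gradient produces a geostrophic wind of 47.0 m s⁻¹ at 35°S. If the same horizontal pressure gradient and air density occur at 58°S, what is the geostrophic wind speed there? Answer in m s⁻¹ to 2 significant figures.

With the same pressure gradient and density, V_g ∝ 1/f ∝ 1/sin φ.
V₂ = V₁ · sin φ₁ / sin φ₂ = 47.0 × sin 35° / sin 58°
V₂ = 47.0 × 0.5736/0.8480 = 32 m s⁻¹

32 m s⁻¹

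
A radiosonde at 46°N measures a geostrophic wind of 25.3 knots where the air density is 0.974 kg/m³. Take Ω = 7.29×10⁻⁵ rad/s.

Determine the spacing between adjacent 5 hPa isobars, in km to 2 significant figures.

Coriolis parameter at 46°N:
f = 2Ω sin φ = 2 × 7.29×10⁻⁵ × sin 46° = 1.05×10⁻⁴ s⁻¹
Wind speed in SI: 25.3 knots = 13.0 m/s
Geostrophic balance rearranged: |∂P/∂n| = f ρ V_g
|∂P/∂n| = 1.05×10⁻⁴ × 0.974 × 13.0 = 1.33×10⁻³ Pa/m
Isobar spacing: Δn = ΔP/|∂P/∂n| = 500 Pa / 1.33×10⁻³ Pa/m = 376063 m ≈ 380 km

380 km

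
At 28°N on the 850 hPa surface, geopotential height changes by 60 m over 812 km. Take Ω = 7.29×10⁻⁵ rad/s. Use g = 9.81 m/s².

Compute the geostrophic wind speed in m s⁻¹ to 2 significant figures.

Coriolis parameter at 28°N:
f = 2Ω sin φ = 2 × 7.29×10⁻⁵ × sin 28° = 6.84×10⁻⁵ s⁻¹
Height gradient: |∂Z/∂n| = 60 m / 812000 m = 7.39×10⁻⁵
On a pressure surface, geostrophic balance gives V_g = (g/f)|∂Z/∂n|:
V_g = 9.81 × 7.39×10⁻⁵ / 6.84×10⁻⁵ = 10.6 m/s

11 m s⁻¹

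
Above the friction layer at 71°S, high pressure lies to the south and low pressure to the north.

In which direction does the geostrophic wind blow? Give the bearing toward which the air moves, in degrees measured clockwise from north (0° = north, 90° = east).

The pressure-gradient force points toward the north (bearing 000°).
Geostrophic balance: in the Southern Hemisphere the Coriolis force deflects motion to the left, so the geostrophic wind blows 90° to the left of the pressure-gradient force (low pressure on the right).
Rotating 000° by 90° counterclockwise gives 270° — the wind blows toward the west.

270°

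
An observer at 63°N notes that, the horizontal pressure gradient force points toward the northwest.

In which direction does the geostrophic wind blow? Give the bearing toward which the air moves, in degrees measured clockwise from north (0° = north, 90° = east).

The pressure-gradient force points toward the northwest (bearing 315°).
Geostrophic balance: in the Northern Hemisphere the Coriolis force deflects motion to the right, so the geostrophic wind blows 90° to the right of the pressure-gradient force (low pressure on the left).
Rotating 315° by 90° clockwise gives 045° — the wind blows toward the northeast.

045°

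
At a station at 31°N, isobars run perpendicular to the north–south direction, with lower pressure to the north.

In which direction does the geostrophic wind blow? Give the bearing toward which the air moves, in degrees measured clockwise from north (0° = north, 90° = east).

The pressure-gradient force points toward the north (bearing 000°).
Geostrophic balance: in the Northern Hemisphere the Coriolis force deflects motion to the right, so the geostrophic wind blows 90° to the right of the pressure-gradient force (low pressure on the left).
Rotating 000° by 90° clockwise gives 090° — the wind blows toward the east.

090°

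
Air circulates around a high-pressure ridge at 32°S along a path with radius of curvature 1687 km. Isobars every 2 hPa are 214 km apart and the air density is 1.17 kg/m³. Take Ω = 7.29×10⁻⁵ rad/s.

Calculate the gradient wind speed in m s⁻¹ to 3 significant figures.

11.3 m s⁻¹

Coriolis parameter at 32°S:
f = 2Ω sin φ = 2 × 7.29×10⁻⁵ × sin 32° = 7.73×10⁻⁵ s⁻¹
Pressure gradient: |∂P/∂n| = 200 Pa / 214000 m = 9.35×10⁻⁴ Pa/m
Geostrophic speed: V_g = |∂P/∂n|/(fρ) = 9.35×10⁻⁴/(7.73×10⁻⁵ × 1.17) = 10.3 m/s
Around a high, pressure-gradient force acts outward with centrifugal, so Coriolis balances both:
fV = (1/ρ)|∂P/∂n| + V²/R  →  V² − fR·V + fR·V_g = 0
With fR = 7.73×10⁻⁵ × 1687×10³ m = 130 m/s:
V = [fR − √((fR)² − 4 fR V_g)]/2 = [130 − √(130² − 4×130×10.3)]/2 = 11.3 m/s
Supergeostrophic (V > V_g = 10.3 m/s), as expected around a high.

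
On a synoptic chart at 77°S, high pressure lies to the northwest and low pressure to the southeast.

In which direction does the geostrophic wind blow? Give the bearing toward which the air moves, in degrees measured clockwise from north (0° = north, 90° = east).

045°

The pressure-gradient force points toward the southeast (bearing 135°).
Geostrophic balance: in the Southern Hemisphere the Coriolis force deflects motion to the left, so the geostrophic wind blows 90° to the left of the pressure-gradient force (low pressure on the right).
Rotating 135° by 90° counterclockwise gives 045° — the wind blows toward the northeast.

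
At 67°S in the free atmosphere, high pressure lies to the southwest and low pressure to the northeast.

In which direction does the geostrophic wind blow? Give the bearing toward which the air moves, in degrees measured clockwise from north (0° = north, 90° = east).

315°

The pressure-gradient force points toward the northeast (bearing 045°).
Geostrophic balance: in the Southern Hemisphere the Coriolis force deflects motion to the left, so the geostrophic wind blows 90° to the left of the pressure-gradient force (low pressure on the right).
Rotating 045° by 90° counterclockwise gives 315° — the wind blows toward the northwest.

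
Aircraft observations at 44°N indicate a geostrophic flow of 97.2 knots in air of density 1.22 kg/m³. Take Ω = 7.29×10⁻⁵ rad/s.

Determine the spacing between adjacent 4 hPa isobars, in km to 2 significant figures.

65 km

Coriolis parameter at 44°N:
f = 2Ω sin φ = 2 × 7.29×10⁻⁵ × sin 44° = 1.01×10⁻⁴ s⁻¹
Wind speed in SI: 97.2 knots = 50.0 m/s
Geostrophic balance rearranged: |∂P/∂n| = f ρ V_g
|∂P/∂n| = 1.01×10⁻⁴ × 1.22 × 50.0 = 6.18×10⁻³ Pa/m
Isobar spacing: Δn = ΔP/|∂P/∂n| = 400 Pa / 6.18×10⁻³ Pa/m = 64739 m ≈ 65 km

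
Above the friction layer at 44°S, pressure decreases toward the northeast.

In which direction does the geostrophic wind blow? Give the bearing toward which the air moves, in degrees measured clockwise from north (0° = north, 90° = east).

The pressure-gradient force points toward the northeast (bearing 045°).
Geostrophic balance: in the Southern Hemisphere the Coriolis force deflects motion to the left, so the geostrophic wind blows 90° to the left of the pressure-gradient force (low pressure on the right).
Rotating 045° by 90° counterclockwise gives 315° — the wind blows toward the northwest.

315°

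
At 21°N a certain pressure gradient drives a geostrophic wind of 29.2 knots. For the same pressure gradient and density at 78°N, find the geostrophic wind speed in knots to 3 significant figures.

With the same pressure gradient and density, V_g ∝ 1/f ∝ 1/sin φ.
V₂ = V₁ · sin φ₁ / sin φ₂ = 29.2 × sin 21° / sin 78°
V₂ = 29.2 × 0.3584/0.9781 = 10.7 knots

10.7 knots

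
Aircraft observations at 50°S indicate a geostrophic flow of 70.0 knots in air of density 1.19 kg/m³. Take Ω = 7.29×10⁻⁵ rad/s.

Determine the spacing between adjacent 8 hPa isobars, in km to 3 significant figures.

Coriolis parameter at 50°S:
f = 2Ω sin φ = 2 × 7.29×10⁻⁵ × sin 50° = 1.12×10⁻⁴ s⁻¹
Wind speed in SI: 70.0 knots = 36.0 m/s
Geostrophic balance rearranged: |∂P/∂n| = f ρ V_g
|∂P/∂n| = 1.12×10⁻⁴ × 1.19 × 36.0 = 4.79×10⁻³ Pa/m
Isobar spacing: Δn = ΔP/|∂P/∂n| = 800 Pa / 4.79×10⁻³ Pa/m = 167146 m ≈ 167 km

167 km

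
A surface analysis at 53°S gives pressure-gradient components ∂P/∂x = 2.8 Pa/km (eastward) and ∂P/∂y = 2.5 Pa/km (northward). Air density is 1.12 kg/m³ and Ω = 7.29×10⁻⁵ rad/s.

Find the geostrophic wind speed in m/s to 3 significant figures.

28.8 m/s

Coriolis parameter at 53°S:
f = 2Ω sin φ = 2 × 7.29×10⁻⁵ × sin 53° = 1.16×10⁻⁴ s⁻¹
In the Southern Hemisphere f is negative: f = −1.16×10⁻⁴ s⁻¹.
Component geostrophic relations (x east, y north):
u_g = −(1/(fρ)) ∂P/∂y,  v_g = (1/(fρ)) ∂P/∂x
u_g = −(2.5×10⁻³)/(−1.16×10⁻⁴ × 1.12) = 19.2 m/s;  v_g = (2.8×10⁻³)/(−1.16×10⁻⁴ × 1.12) = −21.5 m/s
|V_g| = √(u_g² + v_g²) = 28.8 m/s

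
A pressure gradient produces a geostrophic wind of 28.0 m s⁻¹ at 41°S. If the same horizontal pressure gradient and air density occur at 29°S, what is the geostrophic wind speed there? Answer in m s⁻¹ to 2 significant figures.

38 m s⁻¹

With the same pressure gradient and density, V_g ∝ 1/f ∝ 1/sin φ.
V₂ = V₁ · sin φ₁ / sin φ₂ = 28.0 × sin 41° / sin 29°
V₂ = 28.0 × 0.6561/0.4848 = 38 m s⁻¹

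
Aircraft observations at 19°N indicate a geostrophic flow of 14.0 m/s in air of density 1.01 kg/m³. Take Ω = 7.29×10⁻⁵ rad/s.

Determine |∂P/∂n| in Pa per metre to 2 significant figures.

6.7×10⁻⁴ Pa/m

Coriolis parameter at 19°N:
f = 2Ω sin φ = 2 × 7.29×10⁻⁵ × sin 19° = 4.75×10⁻⁵ s⁻¹
Geostrophic balance rearranged: |∂P/∂n| = f ρ V_g
|∂P/∂n| = 4.75×10⁻⁵ × 1.01 × 14.0 = 6.71×10⁻⁴ Pa/m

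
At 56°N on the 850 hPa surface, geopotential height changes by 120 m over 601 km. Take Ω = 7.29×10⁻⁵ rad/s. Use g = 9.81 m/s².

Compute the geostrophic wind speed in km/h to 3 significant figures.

58.3 km/h

Coriolis parameter at 56°N:
f = 2Ω sin φ = 2 × 7.29×10⁻⁵ × sin 56° = 1.21×10⁻⁴ s⁻¹
Height gradient: |∂Z/∂n| = 120 m / 601000 m = 2.00×10⁻⁴
On a pressure surface, geostrophic balance gives V_g = (g/f)|∂Z/∂n|:
V_g = 9.81 × 2.00×10⁻⁴ / 1.21×10⁻⁴ = 16.2 m/s
Converting: 16.2 m/s × 3.6 = 58.3 km/h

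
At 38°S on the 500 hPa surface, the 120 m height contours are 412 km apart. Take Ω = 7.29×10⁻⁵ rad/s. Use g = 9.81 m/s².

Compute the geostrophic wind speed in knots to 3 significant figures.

Coriolis parameter at 38°S:
f = 2Ω sin φ = 2 × 7.29×10⁻⁵ × sin 38° = 8.98×10⁻⁵ s⁻¹
Height gradient: |∂Z/∂n| = 120 m / 412000 m = 2.91×10⁻⁴
On a pressure surface, geostrophic balance gives V_g = (g/f)|∂Z/∂n|:
V_g = 9.81 × 2.91×10⁻⁴ / 8.98×10⁻⁵ = 31.8 m/s
Converting: 31.8 m/s × 1.944 = 61.9 knots

61.9 knots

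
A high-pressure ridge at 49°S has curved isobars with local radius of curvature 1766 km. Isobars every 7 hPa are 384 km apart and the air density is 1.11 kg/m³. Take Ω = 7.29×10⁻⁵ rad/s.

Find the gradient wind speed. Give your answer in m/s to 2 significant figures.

Coriolis parameter at 49°S:
f = 2Ω sin φ = 2 × 7.29×10⁻⁵ × sin 49° = 1.10×10⁻⁴ s⁻¹
Pressure gradient: |∂P/∂n| = 700 Pa / 384000 m = 1.82×10⁻³ Pa/m
Geostrophic speed: V_g = |∂P/∂n|/(fρ) = 1.82×10⁻³/(1.10×10⁻⁴ × 1.11) = 14.9 m/s
Around a high, pressure-gradient force acts outward with centrifugal, so Coriolis balances both:
fV = (1/ρ)|∂P/∂n| + V²/R  →  V² − fR·V + fR·V_g = 0
With fR = 1.10×10⁻⁴ × 1766×10³ m = 194 m/s:
V = [fR − √((fR)² − 4 fR V_g)]/2 = [194 − √(194² − 4×194×14.9)]/2 = 16.3 m/s
Supergeostrophic (V > V_g = 14.9 m/s), as expected around a high.

16 m/s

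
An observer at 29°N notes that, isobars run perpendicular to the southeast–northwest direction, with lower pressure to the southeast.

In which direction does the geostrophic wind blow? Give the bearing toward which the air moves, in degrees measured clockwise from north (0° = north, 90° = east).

The pressure-gradient force points toward the southeast (bearing 135°).
Geostrophic balance: in the Northern Hemisphere the Coriolis force deflects motion to the right, so the geostrophic wind blows 90° to the right of the pressure-gradient force (low pressure on the left).
Rotating 135° by 90° clockwise gives 225° — the wind blows toward the southwest.

225°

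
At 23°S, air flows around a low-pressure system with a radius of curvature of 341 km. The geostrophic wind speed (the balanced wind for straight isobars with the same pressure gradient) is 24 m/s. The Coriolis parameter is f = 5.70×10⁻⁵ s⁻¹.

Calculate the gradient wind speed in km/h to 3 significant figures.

Around a low, centrifugal force acts outward with Coriolis, so pressure-gradient force balances both:
(1/ρ)|∂P/∂n| = fV + V²/R  →  V² + fR·V − fR·V_g = 0
With fR = 5.70×10⁻⁵ × 341×10³ m = 19.4 m/s:
V = [−fR + √((fR)² + 4 fR V_g)]/2 = [−19.4 + √(19.4² + 4×19.4×24)]/2 = 14 m/s
Subgeostrophic (V < V_g = 24 m/s), as expected around a low.
Converting: 14 m/s × 3.6 = 50.3 km/h

50.3 km/h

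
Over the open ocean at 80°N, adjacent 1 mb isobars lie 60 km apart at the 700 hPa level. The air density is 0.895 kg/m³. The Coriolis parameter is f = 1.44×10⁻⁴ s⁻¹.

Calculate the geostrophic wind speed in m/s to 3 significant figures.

12.9 m/s

Pressure gradient: |∂P/∂n| = 100 Pa / 60000 m = 1.67×10⁻³ Pa/m
Geostrophic balance (pressure-gradient force = Coriolis force):
V_g = (1/(fρ)) |∂P/∂n| = 1.67×10⁻³ / (1.44×10⁻⁴ × 0.895) = 12.9 m/s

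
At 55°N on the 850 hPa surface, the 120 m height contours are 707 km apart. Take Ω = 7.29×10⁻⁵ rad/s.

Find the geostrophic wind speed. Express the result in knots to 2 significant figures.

Coriolis parameter at 55°N:
f = 2Ω sin φ = 2 × 7.29×10⁻⁵ × sin 55° = 1.19×10⁻⁴ s⁻¹
Height gradient: |∂Z/∂n| = 120 m / 707000 m = 1.70×10⁻⁴
On a pressure surface, geostrophic balance gives V_g = (g/f)|∂Z/∂n|:
V_g = 9.81 × 1.70×10⁻⁴ / 1.19×10⁻⁴ = 13.9 m/s
Converting: 13.9 m/s × 1.944 = 27 knots

27 knots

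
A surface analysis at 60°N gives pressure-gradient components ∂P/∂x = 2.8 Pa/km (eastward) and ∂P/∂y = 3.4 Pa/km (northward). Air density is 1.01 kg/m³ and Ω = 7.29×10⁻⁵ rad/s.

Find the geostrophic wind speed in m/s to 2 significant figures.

Coriolis parameter at 60°N:
f = 2Ω sin φ = 2 × 7.29×10⁻⁵ × sin 60° = 1.26×10⁻⁴ s⁻¹
Component geostrophic relations (x east, y north):
u_g = −(1/(fρ)) ∂P/∂y,  v_g = (1/(fρ)) ∂P/∂x
u_g = −(3.4×10⁻³)/(1.26×10⁻⁴ × 1.01) = −26.7 m/s;  v_g = (2.8×10⁻³)/(1.26×10⁻⁴ × 1.01) = 22.0 m/s
|V_g| = √(u_g² + v_g²) = 34.5 m/s

35 m/s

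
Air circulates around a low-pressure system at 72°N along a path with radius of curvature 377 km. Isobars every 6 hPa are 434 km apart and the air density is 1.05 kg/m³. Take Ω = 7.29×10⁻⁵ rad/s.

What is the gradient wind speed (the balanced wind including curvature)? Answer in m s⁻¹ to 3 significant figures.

Coriolis parameter at 72°N:
f = 2Ω sin φ = 2 × 7.29×10⁻⁵ × sin 72° = 1.39×10⁻⁴ s⁻¹
Pressure gradient: |∂P/∂n| = 600 Pa / 434000 m = 1.38×10⁻³ Pa/m
Geostrophic speed: V_g = |∂P/∂n|/(fρ) = 1.38×10⁻³/(1.39×10⁻⁴ × 1.05) = 9.50 m/s
Around a low, centrifugal force acts outward with Coriolis, so pressure-gradient force balances both:
(1/ρ)|∂P/∂n| = fV + V²/R  →  V² + fR·V − fR·V_g = 0
With fR = 1.39×10⁻⁴ × 377×10³ m = 52.3 m/s:
V = [−fR + √((fR)² + 4 fR V_g)]/2 = [−52.3 + √(52.3² + 4×52.3×9.5)]/2 = 8.21 m/s
Subgeostrophic (V < V_g = 9.5 m/s), as expected around a low.

8.21 m s⁻¹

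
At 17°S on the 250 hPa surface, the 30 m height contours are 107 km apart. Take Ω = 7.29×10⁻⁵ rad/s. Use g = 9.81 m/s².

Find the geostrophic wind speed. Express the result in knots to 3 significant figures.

125 knots

Coriolis parameter at 17°S:
f = 2Ω sin φ = 2 × 7.29×10⁻⁵ × sin 17° = 4.26×10⁻⁵ s⁻¹
Height gradient: |∂Z/∂n| = 30 m / 107000 m = 2.80×10⁻⁴
On a pressure surface, geostrophic balance gives V_g = (g/f)|∂Z/∂n|:
V_g = 9.81 × 2.80×10⁻⁴ / 4.26×10⁻⁵ = 64.5 m/s
Converting: 64.5 m/s × 1.944 = 125 knots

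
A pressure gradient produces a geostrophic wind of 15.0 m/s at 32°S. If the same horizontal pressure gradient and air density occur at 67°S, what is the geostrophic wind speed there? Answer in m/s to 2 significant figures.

8.6 m/s

With the same pressure gradient and density, V_g ∝ 1/f ∝ 1/sin φ.
V₂ = V₁ · sin φ₁ / sin φ₂ = 15.0 × sin 32° / sin 67°
V₂ = 15.0 × 0.5299/0.9205 = 8.6 m/s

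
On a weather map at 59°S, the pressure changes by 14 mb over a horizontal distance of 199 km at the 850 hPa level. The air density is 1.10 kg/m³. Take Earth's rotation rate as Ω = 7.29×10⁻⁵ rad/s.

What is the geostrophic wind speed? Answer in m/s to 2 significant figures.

Coriolis parameter at 59°S:
f = 2Ω sin φ = 2 × 7.29×10⁻⁵ × sin 59° = 1.25×10⁻⁴ s⁻¹
Pressure gradient: |∂P/∂n| = 1400 Pa / 199000 m = 7.04×10⁻³ Pa/m
Geostrophic balance (pressure-gradient force = Coriolis force):
V_g = (1/(fρ)) |∂P/∂n| = 7.04×10⁻³ / (1.25×10⁻⁴ × 1.10) = 51.2 m/s

51 m/s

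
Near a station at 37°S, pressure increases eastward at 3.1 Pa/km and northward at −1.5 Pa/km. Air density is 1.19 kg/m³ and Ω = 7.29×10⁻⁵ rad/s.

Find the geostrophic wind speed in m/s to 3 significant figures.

Coriolis parameter at 37°S:
f = 2Ω sin φ = 2 × 7.29×10⁻⁵ × sin 37° = 8.77×10⁻⁵ s⁻¹
In the Southern Hemisphere f is negative: f = −8.77×10⁻⁵ s⁻¹.
Component geostrophic relations (x east, y north):
u_g = −(1/(fρ)) ∂P/∂y,  v_g = (1/(fρ)) ∂P/∂x
u_g = −(−1.5×10⁻³)/(−8.77×10⁻⁵ × 1.19) = −14.4 m/s;  v_g = (3.1×10⁻³)/(−8.77×10⁻⁵ × 1.19) = −29.7 m/s
|V_g| = √(u_g² + v_g²) = 33.0 m/s

33.0 m/s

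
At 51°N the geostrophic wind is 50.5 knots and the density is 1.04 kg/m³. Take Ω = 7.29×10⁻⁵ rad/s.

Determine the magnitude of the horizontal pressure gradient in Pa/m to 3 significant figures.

Coriolis parameter at 51°N:
f = 2Ω sin φ = 2 × 7.29×10⁻⁵ × sin 51° = 1.13×10⁻⁴ s⁻¹
Wind speed in SI: 50.5 knots = 26.0 m/s
Geostrophic balance rearranged: |∂P/∂n| = f ρ V_g
|∂P/∂n| = 1.13×10⁻⁴ × 1.04 × 26.0 = 3.06×10⁻³ Pa/m

3.06×10⁻³ Pa/m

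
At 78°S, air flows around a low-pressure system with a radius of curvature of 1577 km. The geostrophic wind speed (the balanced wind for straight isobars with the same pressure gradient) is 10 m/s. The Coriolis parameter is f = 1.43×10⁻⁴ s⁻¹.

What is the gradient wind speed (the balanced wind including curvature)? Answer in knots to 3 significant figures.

Around a low, centrifugal force acts outward with Coriolis, so pressure-gradient force balances both:
(1/ρ)|∂P/∂n| = fV + V²/R  →  V² + fR·V − fR·V_g = 0
With fR = 1.43×10⁻⁴ × 1577×10³ m = 226 m/s:
V = [−fR + √((fR)² + 4 fR V_g)]/2 = [−226 + √(226² + 4×226×10)]/2 = 9.59 m/s
Subgeostrophic (V < V_g = 10 m/s), as expected around a low.
Converting: 9.59 m/s × 1.944 = 18.6 knots

18.6 knots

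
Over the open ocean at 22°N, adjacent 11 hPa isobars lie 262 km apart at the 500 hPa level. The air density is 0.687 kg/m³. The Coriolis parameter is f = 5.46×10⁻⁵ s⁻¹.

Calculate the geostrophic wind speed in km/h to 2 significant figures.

Pressure gradient: |∂P/∂n| = 1100 Pa / 262000 m = 4.20×10⁻³ Pa/m
Geostrophic balance (pressure-gradient force = Coriolis force):
V_g = (1/(fρ)) |∂P/∂n| = 4.20×10⁻³ / (5.46×10⁻⁵ × 0.687) = 112 m/s
Converting: 112 m/s × 3.6 = 400 km/h

400 km/h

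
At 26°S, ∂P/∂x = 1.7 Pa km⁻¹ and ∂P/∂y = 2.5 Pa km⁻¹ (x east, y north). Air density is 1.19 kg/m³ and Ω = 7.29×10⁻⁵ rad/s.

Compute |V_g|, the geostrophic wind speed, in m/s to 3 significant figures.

39.7 m/s

Coriolis parameter at 26°S:
f = 2Ω sin φ = 2 × 7.29×10⁻⁵ × sin 26° = 6.39×10⁻⁵ s⁻¹
In the Southern Hemisphere f is negative: f = −6.39×10⁻⁵ s⁻¹.
Component geostrophic relations (x east, y north):
u_g = −(1/(fρ)) ∂P/∂y,  v_g = (1/(fρ)) ∂P/∂x
u_g = −(2.5×10⁻³)/(−6.39×10⁻⁵ × 1.19) = 32.9 m/s;  v_g = (1.7×10⁻³)/(−6.39×10⁻⁵ × 1.19) = −22.4 m/s
|V_g| = √(u_g² + v_g²) = 39.7 m/s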